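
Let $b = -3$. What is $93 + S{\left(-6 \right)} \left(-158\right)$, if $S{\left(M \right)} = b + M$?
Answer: $1515$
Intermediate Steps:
$S{\left(M \right)} = -3 + M$
$93 + S{\left(-6 \right)} \left(-158\right) = 93 + \left(-3 - 6\right) \left(-158\right) = 93 - -1422 = 93 + 1422 = 1515$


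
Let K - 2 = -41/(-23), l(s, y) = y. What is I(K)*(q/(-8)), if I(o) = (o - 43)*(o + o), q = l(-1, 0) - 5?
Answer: -196185/1058 ≈ -185.43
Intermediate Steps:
q = -5 (q = 0 - 5 = -5)
K = 87/23 (K = 2 - 41/(-23) = 2 - 41*(-1/23) = 2 + 41/23 = 87/23 ≈ 3.7826)
I(o) = 2*o*(-43 + o) (I(o) = (-43 + o)*(2*o) = 2*o*(-43 + o))
I(K)*(q/(-8)) = (2*(87/23)*(-43 + 87/23))*(-5/(-8)) = (2*(87/23)*(-902/23))*(-5*(-⅛)) = -156948/529*5/8 = -196185/1058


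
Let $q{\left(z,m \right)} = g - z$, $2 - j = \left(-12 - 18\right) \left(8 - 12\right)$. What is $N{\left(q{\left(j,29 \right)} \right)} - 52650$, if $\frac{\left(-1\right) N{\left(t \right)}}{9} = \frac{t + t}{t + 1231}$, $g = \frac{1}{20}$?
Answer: $- \frac{1420592148}{26981} \approx -52652.0$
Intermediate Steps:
$g = \frac{1}{20} \approx 0.05$
$j = -118$ ($j = 2 - \left(-12 - 18\right) \left(8 - 12\right) = 2 - \left(-30\right) \left(-4\right) = 2 - 120 = -118$)
$q{\left(z,m \right)} = \frac{1}{20} - z$
$N{\left(t \right)} = - \frac{18 t}{1231 + t}$ ($N{\left(t \right)} = - 9 \frac{t + t}{t + 1231} = - 9 \frac{2 t}{1231 + t} = - \frac{18 t}{1231 + t}$)
$N{\left(q{\left(j,29 \right)} \right)} - 52650 = - \frac{18 \left(\frac{1}{20} - -118\right)}{1231 + \left(\frac{1}{20} - -118\right)} - 52650 = - \frac{18 \left(\frac{1}{20} + 118\right)}{1231 + \left(\frac{1}{20} + 118\right)} - 52650 = \left(-18\right) \frac{2361}{20} \frac{1}{1231 + \frac{2361}{20}} - 52650 = \left(-18\right) \frac{2361}{20} \frac{1}{\frac{26981}{20}} - 52650 = \left(-18\right) \frac{2361}{20} \cdot \frac{20}{26981} - 52650 = - \frac{42498}{26981} - 52650 = - \frac{1420592148}{26981}$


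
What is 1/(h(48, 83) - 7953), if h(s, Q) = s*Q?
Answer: -1/3969 ≈ -0.00025195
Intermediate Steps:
h(s, Q) = Q*s
1/(h(48, 83) - 7953) = 1/(83*48 - 7953) = 1/(3984 - 7953) = 1/(-3969) = -1/3969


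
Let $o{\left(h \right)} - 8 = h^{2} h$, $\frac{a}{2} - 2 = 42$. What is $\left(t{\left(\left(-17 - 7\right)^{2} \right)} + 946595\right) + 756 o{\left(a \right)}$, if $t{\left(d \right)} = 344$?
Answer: $516145819$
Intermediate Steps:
$a = 88$ ($a = 4 + 2 \cdot 42 = 4 + 84 = 88$)
$o{\left(h \right)} = 8 + h^{3}$ ($o{\left(h \right)} = 8 + h^{2} h = 8 + h^{3}$)
$\left(t{\left(\left(-17 - 7\right)^{2} \right)} + 946595\right) + 756 o{\left(a \right)} = \left(344 + 946595\right) + 756 \left(8 + 88^{3}\right) = 946939 + 756 \left(8 + 681472\right) = 946939 + 756 \cdot 681480 = 946939 + 515198880 = 516145819$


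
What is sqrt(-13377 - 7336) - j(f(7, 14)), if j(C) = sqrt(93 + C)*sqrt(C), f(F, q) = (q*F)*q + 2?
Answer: -3*sqrt(223962) + I*sqrt(20713) ≈ -1419.7 + 143.92*I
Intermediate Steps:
f(F, q) = 2 + F*q**2 (f(F, q) = (F*q)*q + 2 = F*q**2 + 2 = 2 + F*q**2)
j(C) = sqrt(C)*sqrt(93 + C)
sqrt(-13377 - 7336) - j(f(7, 14)) = sqrt(-13377 - 7336) - sqrt(2 + 7*14**2)*sqrt(93 + (2 + 7*14**2)) = sqrt(-20713) - sqrt(2 + 7*196)*sqrt(93 + (2 + 7*196)) = I*sqrt(20713) - sqrt(2 + 1372)*sqrt(93 + (2 + 1372)) = I*sqrt(20713) - sqrt(1374)*sqrt(93 + 1374) = I*sqrt(20713) - sqrt(1374)*sqrt(1467) = I*sqrt(20713) - sqrt(1374)*3*sqrt(163) = I*sqrt(20713) - 3*sqrt(223962) = -3*sqrt(223962) + I*sqrt(20713)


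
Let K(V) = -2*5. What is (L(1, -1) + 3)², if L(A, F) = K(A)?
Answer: 49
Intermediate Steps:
K(V) = -10
L(A, F) = -10
(L(1, -1) + 3)² = (-10 + 3)² = (-7)² = 49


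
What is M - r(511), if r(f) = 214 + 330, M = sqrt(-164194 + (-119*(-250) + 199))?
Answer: -544 + I*sqrt(134245) ≈ -544.0 + 366.39*I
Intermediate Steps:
M = I*sqrt(134245) (M = sqrt(-164194 + (29750 + 199)) = sqrt(-164194 + 29949) = sqrt(-134245) = I*sqrt(134245) ≈ 366.39*I)
r(f) = 544
M - r(511) = I*sqrt(134245) - 1*544 = I*sqrt(134245) - 544 = -544 + I*sqrt(134245)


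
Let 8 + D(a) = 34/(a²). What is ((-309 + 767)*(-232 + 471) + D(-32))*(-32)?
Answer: -56040465/16 ≈ -3.5025e+6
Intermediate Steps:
D(a) = -8 + 34/a² (D(a) = -8 + 34/(a²) = -8 + 34/a²)
((-309 + 767)*(-232 + 471) + D(-32))*(-32) = ((-309 + 767)*(-232 + 471) + (-8 + 34/(-32)²))*(-32) = (458*239 + (-8 + 34*(1/1024)))*(-32) = (109462 + (-8 + 17/512))*(-32) = (109462 - 4079/512)*(-32) = (56040465/512)*(-32) = -56040465/16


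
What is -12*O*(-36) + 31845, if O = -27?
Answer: 20181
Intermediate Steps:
-12*O*(-36) + 31845 = -12*(-27)*(-36) + 31845 = 324*(-36) + 31845 = -11664 + 31845 = 20181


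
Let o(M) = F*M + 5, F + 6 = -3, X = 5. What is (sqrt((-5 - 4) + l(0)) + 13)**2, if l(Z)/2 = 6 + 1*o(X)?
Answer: (13 + I*sqrt(77))**2 ≈ 92.0 + 228.15*I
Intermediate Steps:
F = -9 (F = -6 - 3 = -9)
o(M) = 5 - 9*M (o(M) = -9*M + 5 = 5 - 9*M)
l(Z) = -68 (l(Z) = 2*(6 + 1*(5 - 9*5)) = 2*(6 + 1*(5 - 45)) = 2*(6 + 1*(-40)) = 2*(6 - 40) = 2*(-34) = -68)
(sqrt((-5 - 4) + l(0)) + 13)**2 = (sqrt((-5 - 4) - 68) + 13)**2 = (sqrt(-9 - 68) + 13)**2 = (sqrt(-77) + 13)**2 = (I*sqrt(77) + 13)**2 = (13 + I*sqrt(77))**2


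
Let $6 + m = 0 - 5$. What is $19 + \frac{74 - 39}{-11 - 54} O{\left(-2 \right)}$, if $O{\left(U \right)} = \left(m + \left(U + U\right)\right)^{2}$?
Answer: $- \frac{1328}{13} \approx -102.15$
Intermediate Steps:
$m = -11$ ($m = -6 + \left(0 - 5\right) = -6 - 5 = -11$)
$O{\left(U \right)} = \left(-11 + 2 U\right)^{2}$ ($O{\left(U \right)} = \left(-11 + \left(U + U\right)\right)^{2} = \left(-11 + 2 U\right)^{2}$)
$19 + \frac{74 - 39}{-11 - 54} O{\left(-2 \right)} = 19 + \frac{74 - 39}{-11 - 54} \left(-11 + 2 \left(-2\right)\right)^{2} = 19 + \frac{35}{-65} \left(-11 - 4\right)^{2} = 19 + 35 \left(- \frac{1}{65}\right) \left(-15\right)^{2} = 19 - \frac{1575}{13} = - \frac{1328}{13}$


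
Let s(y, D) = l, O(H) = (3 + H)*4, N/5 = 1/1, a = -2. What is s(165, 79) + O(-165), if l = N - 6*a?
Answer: -631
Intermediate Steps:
N = 5 (N = 5/1 = 5*1 = 5)
O(H) = 12 + 4*H
l = 17 (l = 5 - 6*(-2) = 5 + 12 = 17)
s(y, D) = 17
s(165, 79) + O(-165) = 17 + (12 + 4*(-165)) = 17 + (12 - 660) = 17 - 648 = -631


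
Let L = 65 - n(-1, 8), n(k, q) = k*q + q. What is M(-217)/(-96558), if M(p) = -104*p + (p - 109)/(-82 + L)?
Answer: -63997/273581 ≈ -0.23392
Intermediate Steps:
n(k, q) = q + k*q
L = 65 (L = 65 - 8*(1 - 1) = 65 - 8*0 = 65 - 1*0 = 65 + 0 = 65)
M(p) = 109/17 - 1769*p/17 (M(p) = -104*p + (p - 109)/(-82 + 65) = -104*p + (-109 + p)/(-17) = -104*p + (-109 + p)*(-1/17) = -104*p + (109/17 - p/17) = 109/17 - 1769*p/17)
M(-217)/(-96558) = (109/17 - 1769/17*(-217))/(-96558) = (109/17 + 383873/17)*(-1/96558) = (383982/17)*(-1/96558) = -63997/273581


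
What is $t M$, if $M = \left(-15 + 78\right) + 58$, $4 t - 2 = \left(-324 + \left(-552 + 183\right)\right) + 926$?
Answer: $\frac{28435}{4} \approx 7108.8$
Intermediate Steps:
$t = \frac{235}{4}$ ($t = \frac{1}{2} + \frac{\left(-324 + \left(-552 + 183\right)\right) + 926}{4} = \frac{1}{2} + \frac{\left(-324 - 369\right) + 926}{4} = \frac{1}{2} + \frac{-693 + 926}{4} = \frac{1}{2} + \frac{1}{4} \cdot 233 = \frac{1}{2} + \frac{233}{4} = \frac{235}{4} \approx 58.75$)
$M = 121$ ($M = 63 + 58 = 121$)
$t M = \frac{235}{4} \cdot 121 = \frac{28435}{4}$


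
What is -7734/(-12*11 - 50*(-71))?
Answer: -3867/1709 ≈ -2.2627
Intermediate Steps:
-7734/(-12*11 - 50*(-71)) = -7734/(-132 + 3550) = -7734/3418 = -7734*1/3418 = -3867/1709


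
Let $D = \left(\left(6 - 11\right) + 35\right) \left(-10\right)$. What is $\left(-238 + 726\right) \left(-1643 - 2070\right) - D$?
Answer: $-1811644$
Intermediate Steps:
$D = -300$ ($D = \left(-5 + 35\right) \left(-10\right) = 30 \left(-10\right) = -300$)
$\left(-238 + 726\right) \left(-1643 - 2070\right) - D = \left(-238 + 726\right) \left(-1643 - 2070\right) - -300 = 488 \left(-3713\right) + 300 = -1811944 + 300 = -1811644$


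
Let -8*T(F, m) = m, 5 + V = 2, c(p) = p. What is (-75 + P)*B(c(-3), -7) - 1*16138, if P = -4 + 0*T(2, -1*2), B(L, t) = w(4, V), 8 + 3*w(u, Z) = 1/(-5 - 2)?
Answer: -111465/7 ≈ -15924.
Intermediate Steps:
V = -3 (V = -5 + 2 = -3)
T(F, m) = -m/8
w(u, Z) = -19/7 (w(u, Z) = -8/3 + 1/(3*(-5 - 2)) = -8/3 + (⅓)/(-7) = -8/3 + (⅓)*(-⅐) = -8/3 - 1/21 = -19/7)
B(L, t) = -19/7
P = -4 (P = -4 + 0*(-(-1)*2/8) = -4 + 0*(-⅛*(-2)) = -4 + 0*(¼) = -4 + 0 = -4)
(-75 + P)*B(c(-3), -7) - 1*16138 = (-75 - 4)*(-19/7) - 1*16138 = -79*(-19/7) - 16138 = 1501/7 - 16138 = -111465/7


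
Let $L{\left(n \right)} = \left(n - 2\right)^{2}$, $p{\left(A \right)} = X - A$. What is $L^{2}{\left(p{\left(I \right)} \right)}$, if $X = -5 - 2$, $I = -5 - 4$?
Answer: $0$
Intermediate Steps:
$I = -9$
$X = -7$ ($X = -5 - 2 = -7$)
$p{\left(A \right)} = -7 - A$
$L{\left(n \right)} = \left(-2 + n\right)^{2}$
$L^{2}{\left(p{\left(I \right)} \right)} = \left(\left(-2 - -2\right)^{2}\right)^{2} = \left(\left(-2 + \left(-7 + 9\right)\right)^{2}\right)^{2} = \left(\left(-2 + 2\right)^{2}\right)^{2} = \left(0^{2}\right)^{2} = 0^{2} = 0$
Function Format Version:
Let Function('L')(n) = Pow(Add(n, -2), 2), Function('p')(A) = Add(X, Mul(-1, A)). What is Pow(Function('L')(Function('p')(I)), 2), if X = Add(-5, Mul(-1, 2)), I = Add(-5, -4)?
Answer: 0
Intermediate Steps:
I = -9
X = -7 (X = Add(-5, -2) = -7)
Function('p')(A) = Add(-7, Mul(-1, A))
Function('L')(n) = Pow(Add(-2, n), 2)
Pow(Function('L')(Function('p')(I)), 2) = Pow(Pow(Add(-2, Add(-7, Mul(-1, -9))), 2), 2) = Pow(Pow(Add(-2, Add(-7, 9)), 2), 2) = Pow(Pow(Add(-2, 2), 2), 2) = Pow(Pow(0, 2), 2) = Pow(0, 2) = 0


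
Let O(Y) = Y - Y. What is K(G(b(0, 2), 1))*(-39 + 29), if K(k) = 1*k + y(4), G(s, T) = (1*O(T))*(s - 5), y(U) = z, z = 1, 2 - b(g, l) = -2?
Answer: -10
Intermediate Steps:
b(g, l) = 4 (b(g, l) = 2 - 1*(-2) = 2 + 2 = 4)
O(Y) = 0
y(U) = 1
G(s, T) = 0 (G(s, T) = (1*0)*(s - 5) = 0*(-5 + s) = 0)
K(k) = 1 + k (K(k) = 1*k + 1 = k + 1 = 1 + k)
K(G(b(0, 2), 1))*(-39 + 29) = (1 + 0)*(-39 + 29) = 1*(-10) = -10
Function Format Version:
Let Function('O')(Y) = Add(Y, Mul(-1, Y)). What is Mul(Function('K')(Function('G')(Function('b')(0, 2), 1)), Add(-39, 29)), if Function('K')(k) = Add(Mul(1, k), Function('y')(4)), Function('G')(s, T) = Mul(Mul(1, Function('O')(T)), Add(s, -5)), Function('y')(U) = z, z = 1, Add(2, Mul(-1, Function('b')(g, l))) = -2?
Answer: -10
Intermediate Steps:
Function('b')(g, l) = 4 (Function('b')(g, l) = Add(2, Mul(-1, -2)) = Add(2, 2) = 4)
Function('O')(Y) = 0
Function('y')(U) = 1
Function('G')(s, T) = 0 (Function('G')(s, T) = Mul(Mul(1, 0), Add(s, -5)) = Mul(0, Add(-5, s)) = 0)
Function('K')(k) = Add(1, k) (Function('K')(k) = Add(Mul(1, k), 1) = Add(k, 1) = Add(1, k))
Mul(Function('K')(Function('G')(Function('b')(0, 2), 1)), Add(-39, 29)) = Mul(Add(1, 0), Add(-39, 29)) = Mul(1, -10) = -10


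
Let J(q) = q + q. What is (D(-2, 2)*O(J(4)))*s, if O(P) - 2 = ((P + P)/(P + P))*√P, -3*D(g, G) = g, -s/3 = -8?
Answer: 32 + 32*√2 ≈ 77.255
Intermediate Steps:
s = 24 (s = -3*(-8) = 24)
D(g, G) = -g/3
J(q) = 2*q
O(P) = 2 + √P (O(P) = 2 + ((P + P)/(P + P))*√P = 2 + ((2*P)/((2*P)))*√P = 2 + ((2*P)*(1/(2*P)))*√P = 2 + 1*√P = 2 + √P)
(D(-2, 2)*O(J(4)))*s = ((-⅓*(-2))*(2 + √(2*4)))*24 = (2*(2 + √8)/3)*24 = (2*(2 + 2*√2)/3)*24 = (4/3 + 4*√2/3)*24 = 32 + 32*√2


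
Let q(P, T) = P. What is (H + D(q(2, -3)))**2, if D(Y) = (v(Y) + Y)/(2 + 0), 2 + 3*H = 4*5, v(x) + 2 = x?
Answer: 49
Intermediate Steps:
v(x) = -2 + x
H = 6 (H = -2/3 + (4*5)/3 = -2/3 + (1/3)*20 = -2/3 + 20/3 = 6)
D(Y) = -1 + Y (D(Y) = ((-2 + Y) + Y)/(2 + 0) = (-2 + 2*Y)/2 = (-2 + 2*Y)*(1/2) = -1 + Y)
(H + D(q(2, -3)))**2 = (6 + (-1 + 2))**2 = (6 + 1)**2 = 7**2 = 49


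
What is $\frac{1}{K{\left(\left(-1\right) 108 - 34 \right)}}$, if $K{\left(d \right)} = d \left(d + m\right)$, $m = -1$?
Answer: $\frac{1}{20306} \approx 4.9247 \cdot 10^{-5}$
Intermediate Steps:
$K{\left(d \right)} = d \left(-1 + d\right)$ ($K{\left(d \right)} = d \left(d - 1\right) = d \left(-1 + d\right)$)
$\frac{1}{K{\left(\left(-1\right) 108 - 34 \right)}} = \frac{1}{\left(\left(-1\right) 108 - 34\right) \left(-1 - 142\right)} = \frac{1}{\left(-108 - 34\right) \left(-1 - 142\right)} = \frac{1}{\left(-142\right) \left(-1 - 142\right)} = \frac{1}{\left(-142\right) \left(-143\right)} = \frac{1}{20306}$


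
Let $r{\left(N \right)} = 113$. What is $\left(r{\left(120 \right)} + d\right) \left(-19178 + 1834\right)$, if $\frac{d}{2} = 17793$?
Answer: $-619163456$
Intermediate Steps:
$d = 35586$ ($d = 2 \cdot 17793 = 35586$)
$\left(r{\left(120 \right)} + d\right) \left(-19178 + 1834\right) = \left(113 + 35586\right) \left(-19178 + 1834\right) = 35699 \left(-17344\right) = -619163456$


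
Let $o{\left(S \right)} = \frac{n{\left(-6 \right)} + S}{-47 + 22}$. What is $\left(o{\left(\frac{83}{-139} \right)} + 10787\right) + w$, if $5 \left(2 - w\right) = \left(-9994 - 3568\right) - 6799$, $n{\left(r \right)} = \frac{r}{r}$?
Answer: $\frac{51642614}{3475} \approx 14861.0$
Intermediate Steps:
$n{\left(r \right)} = 1$
$w = \frac{20371}{5}$ ($w = 2 - \frac{\left(-9994 - 3568\right) - 6799}{5} = 2 - \frac{-13562 - 6799}{5} = 2 - - \frac{20361}{5} = 2 + \frac{20361}{5} = \frac{20371}{5} \approx 4074.2$)
$o{\left(S \right)} = - \frac{1}{25} - \frac{S}{25}$ ($o{\left(S \right)} = \frac{1 + S}{-47 + 22} = \frac{1 + S}{-25} = \left(1 + S\right) \left(- \frac{1}{25}\right) = - \frac{1}{25} - \frac{S}{25}$)
$\left(o{\left(\frac{83}{-139} \right)} + 10787\right) + w = \left(\left(- \frac{1}{25} - \frac{83 \frac{1}{-139}}{25}\right) + 10787\right) + \frac{20371}{5} = \left(\left(- \frac{1}{25} - \frac{83 \left(- \frac{1}{139}\right)}{25}\right) + 10787\right) + \frac{20371}{5} = \left(\left(- \frac{1}{25} - - \frac{83}{3475}\right) + 10787\right) + \frac{20371}{5} = \left(\left(- \frac{1}{25} + \frac{83}{3475}\right) + 10787\right) + \frac{20371}{5} = \left(- \frac{56}{3475} + 10787\right) + \frac{20371}{5} = \frac{37484769}{3475} + \frac{20371}{5} = \frac{51642614}{3475}$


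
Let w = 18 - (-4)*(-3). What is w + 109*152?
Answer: 16574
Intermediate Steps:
w = 6 (w = 18 - 1*12 = 18 - 12 = 6)
w + 109*152 = 6 + 109*152 = 6 + 16568 = 16574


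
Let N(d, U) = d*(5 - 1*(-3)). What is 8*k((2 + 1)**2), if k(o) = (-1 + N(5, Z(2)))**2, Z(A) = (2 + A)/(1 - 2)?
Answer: 12168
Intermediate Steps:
Z(A) = -2 - A (Z(A) = (2 + A)/(-1) = (2 + A)*(-1) = -2 - A)
N(d, U) = 8*d (N(d, U) = d*(5 + 3) = d*8 = 8*d)
k(o) = 1521 (k(o) = (-1 + 8*5)**2 = (-1 + 40)**2 = 39**2 = 1521)
8*k((2 + 1)**2) = 8*1521 = 12168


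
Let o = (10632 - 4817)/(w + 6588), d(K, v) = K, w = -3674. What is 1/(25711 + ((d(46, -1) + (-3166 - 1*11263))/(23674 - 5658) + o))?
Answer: 26249312/674927486321 ≈ 3.8892e-5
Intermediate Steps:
o = 5815/2914 (o = (10632 - 4817)/(-3674 + 6588) = 5815/2914 ≈ 1.9955)
1/(25711 + ((d(46, -1) + (-3166 - 1*11263))/(23674 - 5658) + o)) = 1/(25711 + ((46 + (-3166 - 1*11263))/(23674 - 5658) + 5815/2914)) = 1/(25711 + ((46 + (-3166 - 11263))/18016 + 5815/2914)) = 1/(25711 + ((46 - 14429)*(1/18016) + 5815/2914)) = 1/(25711 + (-14383*1/18016 + 5815/2914)) = 1/(25711 + (-14383/18016 + 5815/2914)) = 1/(25711 + 31425489/26249312) = 1/(674927486321/26249312) = 26249312/674927486321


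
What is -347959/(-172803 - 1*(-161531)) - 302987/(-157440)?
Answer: 7274741803/221832960 ≈ 32.794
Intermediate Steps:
-347959/(-172803 - 1*(-161531)) - 302987/(-157440) = -347959/(-172803 + 161531) - 302987*(-1/157440) = -347959/(-11272) + 302987/157440 = -347959*(-1/11272) + 302987/157440 = 347959/11272 + 302987/157440 = 7274741803/221832960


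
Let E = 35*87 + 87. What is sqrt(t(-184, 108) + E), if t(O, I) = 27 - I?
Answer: 3*sqrt(339) ≈ 55.236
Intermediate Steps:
E = 3132 (E = 3045 + 87 = 3132)
sqrt(t(-184, 108) + E) = sqrt((27 - 1*108) + 3132) = sqrt((27 - 108) + 3132) = sqrt(-81 + 3132) = sqrt(3051) = 3*sqrt(339)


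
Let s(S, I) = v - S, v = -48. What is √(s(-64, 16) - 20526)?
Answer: I*√20510 ≈ 143.21*I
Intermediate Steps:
s(S, I) = -48 - S
√(s(-64, 16) - 20526) = √((-48 - 1*(-64)) - 20526) = √((-48 + 64) - 20526) = √(16 - 20526) = √(-20510) = I*√20510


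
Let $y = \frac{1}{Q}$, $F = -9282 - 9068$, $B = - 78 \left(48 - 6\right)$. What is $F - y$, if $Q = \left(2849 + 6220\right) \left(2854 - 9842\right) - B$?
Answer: $- \frac{1162855941599}{63370896} \approx -18350.0$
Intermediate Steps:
$B = -3276$ ($B = \left(-78\right) 42 = -3276$)
$Q = -63370896$ ($Q = \left(2849 + 6220\right) \left(2854 - 9842\right) - -3276 = 9069 \left(-6988\right) + 3276 = -63374172 + 3276 = -63370896$)
$F = -18350$ ($F = -9282 - 9068 = -18350$)
$y = - \frac{1}{63370896}$ ($y = \frac{1}{-63370896} = - \frac{1}{63370896} \approx -1.578 \cdot 10^{-8}$)
$F - y = -18350 - - \frac{1}{63370896} = -18350 + \frac{1}{63370896} = - \frac{1162855941599}{63370896}$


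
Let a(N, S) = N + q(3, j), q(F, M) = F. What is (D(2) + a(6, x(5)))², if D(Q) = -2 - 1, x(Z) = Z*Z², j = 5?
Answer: 36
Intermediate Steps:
x(Z) = Z³
a(N, S) = 3 + N (a(N, S) = N + 3 = 3 + N)
D(Q) = -3
(D(2) + a(6, x(5)))² = (-3 + (3 + 6))² = (-3 + 9)² = 6² = 36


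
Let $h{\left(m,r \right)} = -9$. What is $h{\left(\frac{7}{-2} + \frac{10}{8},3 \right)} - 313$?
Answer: $-322$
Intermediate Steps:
$h{\left(\frac{7}{-2} + \frac{10}{8},3 \right)} - 313 = -9 - 313 = -322$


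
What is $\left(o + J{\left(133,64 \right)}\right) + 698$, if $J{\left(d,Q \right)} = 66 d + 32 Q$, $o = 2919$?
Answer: $14443$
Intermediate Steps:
$J{\left(d,Q \right)} = 32 Q + 66 d$
$\left(o + J{\left(133,64 \right)}\right) + 698 = \left(2919 + \left(32 \cdot 64 + 66 \cdot 133\right)\right) + 698 = \left(2919 + \left(2048 + 8778\right)\right) + 698 = \left(2919 + 10826\right) + 698 = 13745 + 698 = 14443$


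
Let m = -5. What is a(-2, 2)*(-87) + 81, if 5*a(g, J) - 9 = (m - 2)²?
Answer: -4641/5 ≈ -928.20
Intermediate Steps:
a(g, J) = 58/5 (a(g, J) = 9/5 + (-5 - 2)²/5 = 9/5 + (⅕)*(-7)² = 9/5 + (⅕)*49 = 9/5 + 49/5 = 58/5)
a(-2, 2)*(-87) + 81 = (58/5)*(-87) + 81 = -5046/5 + 81 = -4641/5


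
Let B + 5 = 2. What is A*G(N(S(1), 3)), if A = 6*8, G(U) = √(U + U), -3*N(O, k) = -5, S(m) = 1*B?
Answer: 16*√30 ≈ 87.636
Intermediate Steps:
B = -3 (B = -5 + 2 = -3)
S(m) = -3 (S(m) = 1*(-3) = -3)
N(O, k) = 5/3 (N(O, k) = -⅓*(-5) = 5/3)
G(U) = √2*√U (G(U) = √(2*U) = √2*√U)
A = 48
A*G(N(S(1), 3)) = 48*(√2*√(5/3)) = 48*(√2*(√15/3)) = 48*(√30/3) = 16*√30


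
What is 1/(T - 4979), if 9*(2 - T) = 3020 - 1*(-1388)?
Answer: -9/49201 ≈ -0.00018292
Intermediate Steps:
T = -4390/9 (T = 2 - (3020 - 1*(-1388))/9 = 2 - (3020 + 1388)/9 = 2 - ⅑*4408 = 2 - 4408/9 = -4390/9 ≈ -487.78)
1/(T - 4979) = 1/(-4390/9 - 4979) = 1/(-49201/9) = -9/49201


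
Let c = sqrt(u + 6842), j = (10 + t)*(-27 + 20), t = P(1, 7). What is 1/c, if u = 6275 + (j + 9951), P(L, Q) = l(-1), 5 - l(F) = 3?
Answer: sqrt(34)/884 ≈ 0.0065961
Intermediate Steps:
l(F) = 2 (l(F) = 5 - 1*3 = 5 - 3 = 2)
P(L, Q) = 2
t = 2
j = -84 (j = (10 + 2)*(-27 + 20) = 12*(-7) = -84)
u = 16142 (u = 6275 + (-84 + 9951) = 6275 + 9867 = 16142)
c = 26*sqrt(34) (c = sqrt(16142 + 6842) = sqrt(22984) = 26*sqrt(34) ≈ 151.60)
1/c = 1/(26*sqrt(34)) = sqrt(34)/884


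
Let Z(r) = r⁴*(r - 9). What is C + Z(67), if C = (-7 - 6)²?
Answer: 1168765187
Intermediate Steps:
Z(r) = r⁴*(-9 + r)
C = 169 (C = (-13)² = 169)
C + Z(67) = 169 + 67⁴*(-9 + 67) = 169 + 20151121*58 = 169 + 1168765018 = 1168765187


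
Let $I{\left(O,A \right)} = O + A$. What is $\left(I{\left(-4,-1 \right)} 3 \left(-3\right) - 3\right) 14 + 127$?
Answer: $715$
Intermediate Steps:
$I{\left(O,A \right)} = A + O$
$\left(I{\left(-4,-1 \right)} 3 \left(-3\right) - 3\right) 14 + 127 = \left(\left(-1 - 4\right) 3 \left(-3\right) - 3\right) 14 + 127 = \left(\left(-5\right) \left(-9\right) - 3\right) 14 + 127 = \left(45 - 3\right) 14 + 127 = 42 \cdot 14 + 127 = 588 + 127 = 715$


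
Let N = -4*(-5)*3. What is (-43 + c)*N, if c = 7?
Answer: -2160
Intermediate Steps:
N = 60 (N = 20*3 = 60)
(-43 + c)*N = (-43 + 7)*60 = -36*60 = -2160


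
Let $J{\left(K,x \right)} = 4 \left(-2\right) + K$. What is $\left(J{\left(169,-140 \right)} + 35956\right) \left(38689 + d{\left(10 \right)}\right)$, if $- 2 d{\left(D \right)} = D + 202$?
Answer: $1393502211$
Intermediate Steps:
$J{\left(K,x \right)} = -8 + K$
$d{\left(D \right)} = -101 - \frac{D}{2}$ ($d{\left(D \right)} = - \frac{D + 202}{2} = - \frac{202 + D}{2} = -101 - \frac{D}{2}$)
$\left(J{\left(169,-140 \right)} + 35956\right) \left(38689 + d{\left(10 \right)}\right) = \left(\left(-8 + 169\right) + 35956\right) \left(38689 - 106\right) = \left(161 + 35956\right) \left(38689 - 106\right) = 36117 \left(38689 - 106\right) = 36117 \cdot 38583 = 1393502211$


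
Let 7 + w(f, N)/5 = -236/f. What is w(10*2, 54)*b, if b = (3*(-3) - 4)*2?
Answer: 2444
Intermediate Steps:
w(f, N) = -35 - 1180/f (w(f, N) = -35 + 5*(-236/f) = -35 - 1180/f)
b = -26 (b = (-9 - 4)*2 = -13*2 = -26)
w(10*2, 54)*b = (-35 - 1180/(10*2))*(-26) = (-35 - 1180/20)*(-26) = (-35 - 1180*1/20)*(-26) = (-35 - 59)*(-26) = -94*(-26) = 2444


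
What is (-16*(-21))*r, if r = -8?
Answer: -2688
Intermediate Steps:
(-16*(-21))*r = -16*(-21)*(-8) = 336*(-8) = -2688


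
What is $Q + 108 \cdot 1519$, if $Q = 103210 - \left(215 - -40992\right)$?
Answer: $226055$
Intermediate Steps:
$Q = 62003$ ($Q = 103210 - \left(215 + 40992\right) = 103210 - 41207 = 62003$)
$Q + 108 \cdot 1519 = 62003 + 108 \cdot 1519 = 62003 + 164052 = 226055$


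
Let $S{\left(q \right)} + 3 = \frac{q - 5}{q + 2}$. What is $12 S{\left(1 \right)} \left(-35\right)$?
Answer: $1820$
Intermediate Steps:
$S{\left(q \right)} = -3 + \frac{-5 + q}{2 + q}$ ($S{\left(q \right)} = -3 + \frac{q - 5}{q + 2} = -3 + \frac{q - 5}{2 + q} = -3 + \frac{-5 + q}{2 + q}$)
$12 S{\left(1 \right)} \left(-35\right) = 12 \frac{-11 - 2}{2 + 1} \left(-35\right) = 12 \frac{-11 - 2}{3} \left(-35\right) = 12 \cdot \frac{1}{3} \left(-13\right) \left(-35\right) = 12 \left(- \frac{13}{3}\right) \left(-35\right) = \left(-52\right) \left(-35\right) = 1820$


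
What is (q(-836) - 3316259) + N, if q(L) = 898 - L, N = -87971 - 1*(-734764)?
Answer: -2667732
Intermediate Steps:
N = 646793 (N = -87971 + 734764 = 646793)
(q(-836) - 3316259) + N = ((898 - 1*(-836)) - 3316259) + 646793 = ((898 + 836) - 3316259) + 646793 = (1734 - 3316259) + 646793 = -3314525 + 646793 = -2667732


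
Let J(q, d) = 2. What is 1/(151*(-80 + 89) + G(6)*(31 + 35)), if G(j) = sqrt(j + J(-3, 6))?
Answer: 151/201337 - 44*sqrt(2)/604011 ≈ 0.00064697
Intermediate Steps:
G(j) = sqrt(2 + j) (G(j) = sqrt(j + 2) = sqrt(2 + j))
1/(151*(-80 + 89) + G(6)*(31 + 35)) = 1/(151*(-80 + 89) + sqrt(2 + 6)*(31 + 35)) = 1/(151*9 + sqrt(8)*66) = 1/(1359 + (2*sqrt(2))*66) = 1/(1359 + 132*sqrt(2))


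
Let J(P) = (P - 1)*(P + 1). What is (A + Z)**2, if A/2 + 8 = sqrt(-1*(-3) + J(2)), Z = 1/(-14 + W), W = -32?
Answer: 593953/2116 - 1474*sqrt(6)/23 ≈ 123.72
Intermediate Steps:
Z = -1/46 (Z = 1/(-14 - 32) = 1/(-46) = -1/46 ≈ -0.021739)
J(P) = (1 + P)*(-1 + P) (J(P) = (-1 + P)*(1 + P) = (1 + P)*(-1 + P))
A = -16 + 2*sqrt(6) (A = -16 + 2*sqrt(-1*(-3) + (-1 + 2**2)) = -16 + 2*sqrt(3 + (-1 + 4)) = -16 + 2*sqrt(3 + 3) = -16 + 2*sqrt(6) ≈ -11.101)
(A + Z)**2 = ((-16 + 2*sqrt(6)) - 1/46)**2 = (-737/46 + 2*sqrt(6))**2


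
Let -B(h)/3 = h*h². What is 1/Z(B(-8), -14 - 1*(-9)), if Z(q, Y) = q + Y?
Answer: 1/1531 ≈ 0.00065317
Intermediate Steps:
B(h) = -3*h³ (B(h) = -3*h*h² = -3*h³)
Z(q, Y) = Y + q
1/Z(B(-8), -14 - 1*(-9)) = 1/((-14 - 1*(-9)) - 3*(-8)³) = 1/((-14 + 9) - 3*(-512)) = 1/(-5 + 1536) = 1/1531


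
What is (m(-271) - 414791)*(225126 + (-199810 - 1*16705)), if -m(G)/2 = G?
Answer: -3567098139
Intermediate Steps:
m(G) = -2*G
(m(-271) - 414791)*(225126 + (-199810 - 1*16705)) = (-2*(-271) - 414791)*(225126 + (-199810 - 1*16705)) = (542 - 414791)*(225126 + (-199810 - 16705)) = -414249*(225126 - 216515) = -414249*8611 = -3567098139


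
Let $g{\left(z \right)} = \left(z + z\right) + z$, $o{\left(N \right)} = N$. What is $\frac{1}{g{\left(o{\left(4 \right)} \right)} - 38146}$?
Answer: $- \frac{1}{38134} \approx -2.6223 \cdot 10^{-5}$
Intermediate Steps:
$g{\left(z \right)} = 3 z$ ($g{\left(z \right)} = 2 z + z = 3 z$)
$\frac{1}{g{\left(o{\left(4 \right)} \right)} - 38146} = \frac{1}{3 \cdot 4 - 38146} = \frac{1}{12 - 38146} = \frac{1}{-38134} = - \frac{1}{38134}$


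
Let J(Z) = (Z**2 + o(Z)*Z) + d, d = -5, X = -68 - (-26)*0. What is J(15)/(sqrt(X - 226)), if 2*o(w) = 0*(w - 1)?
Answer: -110*I*sqrt(6)/21 ≈ -12.831*I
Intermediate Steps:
X = -68 (X = -68 - 1*0 = -68 + 0 = -68)
o(w) = 0 (o(w) = (0*(w - 1))/2 = (0*(-1 + w))/2 = (1/2)*0 = 0)
J(Z) = -5 + Z**2 (J(Z) = (Z**2 + 0*Z) - 5 = (Z**2 + 0) - 5 = Z**2 - 5 = -5 + Z**2)
J(15)/(sqrt(X - 226)) = (-5 + 15**2)/(sqrt(-68 - 226)) = (-5 + 225)/(sqrt(-294)) = 220/((7*I*sqrt(6))) = 220*(-I*sqrt(6)/42) = -110*I*sqrt(6)/21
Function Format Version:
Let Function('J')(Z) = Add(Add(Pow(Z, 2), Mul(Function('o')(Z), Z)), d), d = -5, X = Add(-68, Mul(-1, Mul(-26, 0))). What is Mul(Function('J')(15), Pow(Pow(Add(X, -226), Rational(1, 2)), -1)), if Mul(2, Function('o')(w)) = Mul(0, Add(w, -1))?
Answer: Mul(Rational(-110, 21), I, Pow(6, Rational(1, 2))) ≈ Mul(-12.831, I)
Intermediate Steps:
X = -68 (X = Add(-68, Mul(-1, 0)) = Add(-68, 0) = -68)
Function('o')(w) = 0 (Function('o')(w) = Mul(Rational(1, 2), Mul(0, Add(w, -1))) = Mul(Rational(1, 2), Mul(0, Add(-1, w))) = Mul(Rational(1, 2), 0) = 0)
Function('J')(Z) = Add(-5, Pow(Z, 2)) (Function('J')(Z) = Add(Add(Pow(Z, 2), Mul(0, Z)), -5) = Add(Add(Pow(Z, 2), 0), -5) = Add(Pow(Z, 2), -5) = Add(-5, Pow(Z, 2)))
Mul(Function('J')(15), Pow(Pow(Add(X, -226), Rational(1, 2)), -1)) = Mul(Add(-5, Pow(15, 2)), Pow(Pow(Add(-68, -226), Rational(1, 2)), -1)) = Mul(Add(-5, 225), Pow(Pow(-294, Rational(1, 2)), -1)) = Mul(220, Pow(Mul(7, I, Pow(6, Rational(1, 2))), -1)) = Mul(220, Mul(Rational(-1, 42), I, Pow(6, Rational(1, 2)))) = Mul(Rational(-110, 21), I, Pow(6, Rational(1, 2)))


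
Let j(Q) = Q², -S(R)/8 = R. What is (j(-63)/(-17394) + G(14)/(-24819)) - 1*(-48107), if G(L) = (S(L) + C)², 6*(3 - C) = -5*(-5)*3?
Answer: 4615003939381/95933708 ≈ 48106.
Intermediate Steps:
S(R) = -8*R
C = -19/2 (C = 3 - (-5*(-5))*3/6 = 3 - 25*3/6 = 3 - ⅙*75 = 3 - 25/2 = -19/2 ≈ -9.5000)
G(L) = (-19/2 - 8*L)² (G(L) = (-8*L - 19/2)² = (-19/2 - 8*L)²)
(j(-63)/(-17394) + G(14)/(-24819)) - 1*(-48107) = ((-63)²/(-17394) + ((19 + 16*14)²/4)/(-24819)) - 1*(-48107) = (3969*(-1/17394) + ((19 + 224)²/4)*(-1/24819)) + 48107 = (-1323/5798 + ((¼)*243²)*(-1/24819)) + 48107 = (-1323/5798 + ((¼)*59049)*(-1/24819)) + 48107 = (-1323/5798 + (59049/4)*(-1/24819)) + 48107 = (-1323/5798 - 19683/33092) + 48107 = -78951375/95933708 + 48107 = 4615003939381/95933708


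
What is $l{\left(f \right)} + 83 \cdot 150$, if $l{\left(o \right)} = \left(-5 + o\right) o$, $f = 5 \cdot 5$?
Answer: $12950$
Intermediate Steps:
$f = 25$
$l{\left(o \right)} = o \left(-5 + o\right)$
$l{\left(f \right)} + 83 \cdot 150 = 25 \left(-5 + 25\right) + 83 \cdot 150 = 25 \cdot 20 + 12450 = 500 + 12450 = 12950$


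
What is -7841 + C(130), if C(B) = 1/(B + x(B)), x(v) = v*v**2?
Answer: -17227696329/2197130 ≈ -7841.0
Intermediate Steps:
x(v) = v**3
C(B) = 1/(B + B**3)
-7841 + C(130) = -7841 + 1/(130 + 130**3) = -7841 + 1/(130 + 2197000) = -7841 + 1/2197130 = -17227696329/2197130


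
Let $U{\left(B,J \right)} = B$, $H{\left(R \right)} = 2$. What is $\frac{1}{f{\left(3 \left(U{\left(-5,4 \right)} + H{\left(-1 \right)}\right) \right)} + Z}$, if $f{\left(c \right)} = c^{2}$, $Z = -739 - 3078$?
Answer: $- \frac{1}{3736} \approx -0.00026767$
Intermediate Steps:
$Z = -3817$ ($Z = -739 - 3078 = -3817$)
$\frac{1}{f{\left(3 \left(U{\left(-5,4 \right)} + H{\left(-1 \right)}\right) \right)} + Z} = \frac{1}{\left(3 \left(-5 + 2\right)\right)^{2} - 3817} = \frac{1}{\left(3 \left(-3\right)\right)^{2} - 3817} = \frac{1}{\left(-9\right)^{2} - 3817} = \frac{1}{81 - 3817} = \frac{1}{-3736} = - \frac{1}{3736}$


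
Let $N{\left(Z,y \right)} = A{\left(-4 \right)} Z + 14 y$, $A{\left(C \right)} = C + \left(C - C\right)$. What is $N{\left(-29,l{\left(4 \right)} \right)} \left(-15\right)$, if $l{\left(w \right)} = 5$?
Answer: $-2790$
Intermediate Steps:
$A{\left(C \right)} = C$ ($A{\left(C \right)} = C + 0 = C$)
$N{\left(Z,y \right)} = - 4 Z + 14 y$
$N{\left(-29,l{\left(4 \right)} \right)} \left(-15\right) = \left(\left(-4\right) \left(-29\right) + 14 \cdot 5\right) \left(-15\right) = \left(116 + 70\right) \left(-15\right) = 186 \left(-15\right) = -2790$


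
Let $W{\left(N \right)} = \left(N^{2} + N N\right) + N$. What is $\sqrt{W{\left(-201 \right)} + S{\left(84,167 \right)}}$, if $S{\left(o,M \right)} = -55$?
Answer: $\sqrt{80546} \approx 283.81$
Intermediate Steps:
$W{\left(N \right)} = N + 2 N^{2}$ ($W{\left(N \right)} = \left(N^{2} + N^{2}\right) + N = 2 N^{2} + N = N + 2 N^{2}$)
$\sqrt{W{\left(-201 \right)} + S{\left(84,167 \right)}} = \sqrt{- 201 \left(1 + 2 \left(-201\right)\right) - 55} = \sqrt{- 201 \left(1 - 402\right) - 55} = \sqrt{\left(-201\right) \left(-401\right) - 55} = \sqrt{80601 - 55} = \sqrt{80546}$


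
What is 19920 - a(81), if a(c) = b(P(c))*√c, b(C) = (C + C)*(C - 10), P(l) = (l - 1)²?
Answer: -736108080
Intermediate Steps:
P(l) = (-1 + l)²
b(C) = 2*C*(-10 + C) (b(C) = (2*C)*(-10 + C) = 2*C*(-10 + C))
a(c) = 2*√c*(-1 + c)²*(-10 + (-1 + c)²) (a(c) = (2*(-1 + c)²*(-10 + (-1 + c)²))*√c = 2*√c*(-1 + c)²*(-10 + (-1 + c)²))
19920 - a(81) = 19920 - 2*√81*(-1 + 81)²*(-10 + (-1 + 81)²) = 19920 - 2*9*80²*(-10 + 80²) = 19920 - 2*9*6400*(-10 + 6400) = 19920 - 2*9*6400*6390 = 19920 - 1*736128000 = 19920 - 736128000 = -736108080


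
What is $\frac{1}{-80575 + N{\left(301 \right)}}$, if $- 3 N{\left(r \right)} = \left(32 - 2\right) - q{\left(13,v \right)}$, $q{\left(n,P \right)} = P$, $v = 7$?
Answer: $- \frac{3}{241748} \approx -1.241 \cdot 10^{-5}$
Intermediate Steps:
$N{\left(r \right)} = - \frac{23}{3}$ ($N{\left(r \right)} = - \frac{\left(32 - 2\right) - 7}{3} = - \frac{30 - 7}{3} = \left(- \frac{1}{3}\right) 23 = - \frac{23}{3}$)
$\frac{1}{-80575 + N{\left(301 \right)}} = \frac{1}{-80575 - \frac{23}{3}} = \frac{1}{- \frac{241748}{3}} = - \frac{3}{241748}$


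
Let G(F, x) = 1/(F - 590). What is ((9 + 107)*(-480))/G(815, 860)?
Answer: -12528000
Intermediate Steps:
G(F, x) = 1/(-590 + F)
((9 + 107)*(-480))/G(815, 860) = ((9 + 107)*(-480))/(1/(-590 + 815)) = (116*(-480))/(1/225) = -55680/1/225 = -55680*225 = -12528000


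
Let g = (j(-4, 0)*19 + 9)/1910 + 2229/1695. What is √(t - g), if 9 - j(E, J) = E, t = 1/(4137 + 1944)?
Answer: I*√623958076940053530/656231115 ≈ 1.2037*I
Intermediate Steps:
t = 1/6081 ≈ 0.00016445
j(E, J) = 9 - E
g = 156377/107915 (g = ((9 - 1*(-4))*19 + 9)/1910 + 2229/1695 = ((9 + 4)*19 + 9)*(1/1910) + 2229*(1/1695) = (13*19 + 9)*(1/1910) + 743/565 = (247 + 9)*(1/1910) + 743/565 = 256*(1/1910) + 743/565 = 128/955 + 743/565 = 156377/107915 ≈ 1.4491)
√(t - g) = √(1/6081 - 1*156377/107915) = √(1/6081 - 156377/107915) = √(-950820622/656231115) = I*√623958076940053530/656231115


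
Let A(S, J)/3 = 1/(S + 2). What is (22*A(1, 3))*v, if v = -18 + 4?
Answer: -308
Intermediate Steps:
v = -14
A(S, J) = 3/(2 + S) (A(S, J) = 3/(S + 2) = 3/(2 + S))
(22*A(1, 3))*v = (22*(3/(2 + 1)))*(-14) = (22*(3/3))*(-14) = (22*(3*(⅓)))*(-14) = (22*1)*(-14) = 22*(-14) = -308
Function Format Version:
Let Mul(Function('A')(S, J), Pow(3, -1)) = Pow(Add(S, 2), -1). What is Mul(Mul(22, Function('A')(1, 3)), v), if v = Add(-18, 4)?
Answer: -308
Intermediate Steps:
v = -14
Function('A')(S, J) = Mul(3, Pow(Add(2, S), -1)) (Function('A')(S, J) = Mul(3, Pow(Add(S, 2), -1)) = Mul(3, Pow(Add(2, S), -1)))
Mul(Mul(22, Function('A')(1, 3)), v) = Mul(Mul(22, Mul(3, Pow(Add(2, 1), -1))), -14) = Mul(Mul(22, Mul(3, Pow(3, -1))), -14) = Mul(Mul(22, Mul(3, Rational(1, 3))), -14) = Mul(Mul(22, 1), -14) = Mul(22, -14) = -308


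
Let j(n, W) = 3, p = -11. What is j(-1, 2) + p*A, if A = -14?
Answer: 157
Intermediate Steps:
j(-1, 2) + p*A = 3 - 11*(-14) = 3 + 154 = 157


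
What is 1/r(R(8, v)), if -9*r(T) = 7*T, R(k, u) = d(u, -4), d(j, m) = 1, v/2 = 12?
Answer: -9/7 ≈ -1.2857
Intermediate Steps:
v = 24 (v = 2*12 = 24)
R(k, u) = 1
r(T) = -7*T/9
1/r(R(8, v)) = 1/(-7/9*1) = 1/(-7/9) = -9/7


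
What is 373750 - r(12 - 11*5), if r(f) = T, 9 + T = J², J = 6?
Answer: 373723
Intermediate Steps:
T = 27 (T = -9 + 6² = -9 + 36 = 27)
r(f) = 27
373750 - r(12 - 11*5) = 373750 - 1*27 = 373750 - 27 = 373723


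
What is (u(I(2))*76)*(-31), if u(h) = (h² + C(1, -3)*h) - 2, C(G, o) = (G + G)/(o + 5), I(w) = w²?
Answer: -42408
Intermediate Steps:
C(G, o) = 2*G/(5 + o) (C(G, o) = (2*G)/(5 + o) = 2*G/(5 + o))
u(h) = -2 + h + h² (u(h) = (h² + (2*1/(5 - 3))*h) - 2 = (h² + (2*1/2)*h) - 2 = (h² + (2*1*(½))*h) - 2 = (h² + 1*h) - 2 = (h² + h) - 2 = (h + h²) - 2 = -2 + h + h²)
(u(I(2))*76)*(-31) = ((-2 + 2² + (2²)²)*76)*(-31) = ((-2 + 4 + 4²)*76)*(-31) = ((-2 + 4 + 16)*76)*(-31) = (18*76)*(-31) = 1368*(-31) = -42408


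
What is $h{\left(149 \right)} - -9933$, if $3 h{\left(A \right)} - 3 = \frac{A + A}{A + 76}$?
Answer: $\frac{6705748}{675} \approx 9934.4$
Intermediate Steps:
$h{\left(A \right)} = 1 + \frac{2 A}{3 \left(76 + A\right)}$ ($h{\left(A \right)} = 1 + \frac{\left(A + A\right) \frac{1}{A + 76}}{3} = 1 + \frac{2 A \frac{1}{76 + A}}{3} = 1 + \frac{2 A}{3 \left(76 + A\right)}$)
$h{\left(149 \right)} - -9933 = \frac{228 + 5 \cdot 149}{3 \left(76 + 149\right)} - -9933 = \frac{228 + 745}{3 \cdot 225} + 9933 = \frac{1}{3} \cdot \frac{1}{225} \cdot 973 + 9933 = \frac{973}{675} + 9933 = \frac{6705748}{675}$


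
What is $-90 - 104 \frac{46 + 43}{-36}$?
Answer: $\frac{1504}{9} \approx 167.11$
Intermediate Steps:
$-90 - 104 \frac{46 + 43}{-36} = -90 - 104 \cdot 89 \left(- \frac{1}{36}\right) = -90 - - \frac{2314}{9} = -90 + \frac{2314}{9} = \frac{1504}{9}$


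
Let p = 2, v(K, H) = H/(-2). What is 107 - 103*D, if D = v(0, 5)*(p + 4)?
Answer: 1652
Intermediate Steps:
v(K, H) = -H/2 (v(K, H) = H*(-½) = -H/2)
D = -15 (D = (-½*5)*(2 + 4) = -5/2*6 = -15)
107 - 103*D = 107 - 103*(-15) = 107 + 1545 = 1652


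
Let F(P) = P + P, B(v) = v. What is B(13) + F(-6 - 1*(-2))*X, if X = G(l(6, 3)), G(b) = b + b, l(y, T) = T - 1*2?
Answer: -3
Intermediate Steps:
l(y, T) = -2 + T (l(y, T) = T - 2 = -2 + T)
G(b) = 2*b
X = 2 (X = 2*(-2 + 3) = 2*1 = 2)
F(P) = 2*P
B(13) + F(-6 - 1*(-2))*X = 13 + (2*(-6 - 1*(-2)))*2 = 13 + (2*(-6 + 2))*2 = 13 + (2*(-4))*2 = 13 - 8*2 = 13 - 16 = -3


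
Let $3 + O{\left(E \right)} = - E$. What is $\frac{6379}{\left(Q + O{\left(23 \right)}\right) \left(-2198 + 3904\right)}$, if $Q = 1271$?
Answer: $\frac{6379}{2123970} \approx 0.0030033$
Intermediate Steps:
$O{\left(E \right)} = -3 - E$
$\frac{6379}{\left(Q + O{\left(23 \right)}\right) \left(-2198 + 3904\right)} = \frac{6379}{\left(1271 - 26\right) \left(-2198 + 3904\right)} = \frac{6379}{\left(1271 - 26\right) 1706} = \frac{6379}{1245 \cdot 1706} = \frac{6379}{2123970}$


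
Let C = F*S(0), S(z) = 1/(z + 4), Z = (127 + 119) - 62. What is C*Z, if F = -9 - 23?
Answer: -1472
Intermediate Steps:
F = -32
Z = 184 (Z = 246 - 62 = 184)
S(z) = 1/(4 + z)
C = -8 (C = -32/(4 + 0) = -32/4 = -32*¼ = -8)
C*Z = -8*184 = -1472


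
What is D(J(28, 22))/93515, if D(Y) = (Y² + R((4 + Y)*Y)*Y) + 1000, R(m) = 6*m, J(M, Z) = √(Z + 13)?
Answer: 375/18703 + 42*√35/18703 ≈ 0.033336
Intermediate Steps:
J(M, Z) = √(13 + Z)
D(Y) = 1000 + Y² + 6*Y²*(4 + Y) (D(Y) = (Y² + (6*((4 + Y)*Y))*Y) + 1000 = (Y² + (6*(Y*(4 + Y)))*Y) + 1000 = (Y² + (6*Y*(4 + Y))*Y) + 1000 = (Y² + 6*Y²*(4 + Y)) + 1000 = 1000 + Y² + 6*Y²*(4 + Y))
D(J(28, 22))/93515 = (1000 + 6*(√(13 + 22))³ + 25*(√(13 + 22))²)/93515 = (1000 + 6*(√35)³ + 25*(√35)²)*(1/93515) = (1000 + 6*(35*√35) + 25*35)*(1/93515) = (1000 + 210*√35 + 875)*(1/93515) = (1875 + 210*√35)*(1/93515) = 375/18703 + 42*√35/18703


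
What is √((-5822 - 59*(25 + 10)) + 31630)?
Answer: √23743 ≈ 154.09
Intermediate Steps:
√((-5822 - 59*(25 + 10)) + 31630) = √((-5822 - 59*35) + 31630) = √((-5822 - 1*2065) + 31630) = √((-5822 - 2065) + 31630) = √(-7887 + 31630) = √23743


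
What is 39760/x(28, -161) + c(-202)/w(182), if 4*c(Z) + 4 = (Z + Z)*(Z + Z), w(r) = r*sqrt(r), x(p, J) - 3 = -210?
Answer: -39760/207 + 5829*sqrt(182)/4732 ≈ -175.46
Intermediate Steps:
x(p, J) = -207 (x(p, J) = 3 - 210 = -207)
w(r) = r**(3/2)
c(Z) = -1 + Z**2 (c(Z) = -1 + ((Z + Z)*(Z + Z))/4 = -1 + ((2*Z)*(2*Z))/4 = -1 + (4*Z**2)/4 = -1 + Z**2)
39760/x(28, -161) + c(-202)/w(182) = 39760/(-207) + (-1 + (-202)**2)/(182**(3/2)) = 39760*(-1/207) + (-1 + 40804)/((182*sqrt(182))) = -39760/207 + 40803*(sqrt(182)/33124) = -39760/207 + 5829*sqrt(182)/4732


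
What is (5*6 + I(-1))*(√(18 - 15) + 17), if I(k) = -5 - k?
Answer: 442 + 26*√3 ≈ 487.03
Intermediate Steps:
(5*6 + I(-1))*(√(18 - 15) + 17) = (5*6 + (-5 - 1*(-1)))*(√(18 - 15) + 17) = (30 + (-5 + 1))*(√3 + 17) = (30 - 4)*(17 + √3) = 26*(17 + √3) = 442 + 26*√3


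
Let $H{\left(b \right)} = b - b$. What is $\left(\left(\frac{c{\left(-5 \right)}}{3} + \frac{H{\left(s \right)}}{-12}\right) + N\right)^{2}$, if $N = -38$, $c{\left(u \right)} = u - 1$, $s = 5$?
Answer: $1600$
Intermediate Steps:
$c{\left(u \right)} = -1 + u$
$H{\left(b \right)} = 0$
$\left(\left(\frac{c{\left(-5 \right)}}{3} + \frac{H{\left(s \right)}}{-12}\right) + N\right)^{2} = \left(\left(\frac{-1 - 5}{3} + \frac{0}{-12}\right) - 38\right)^{2} = \left(\left(\left(-6\right) \frac{1}{3} + 0 \left(- \frac{1}{12}\right)\right) - 38\right)^{2} = \left(\left(-2 + 0\right) - 38\right)^{2} = \left(-2 - 38\right)^{2} = \left(-40\right)^{2} = 1600$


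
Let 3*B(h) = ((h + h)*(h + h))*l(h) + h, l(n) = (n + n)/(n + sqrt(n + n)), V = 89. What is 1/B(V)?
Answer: 63455/1342263557 + 8*sqrt(178)/15081613 ≈ 5.4352e-5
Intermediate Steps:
l(n) = 2*n/(n + sqrt(2)*sqrt(n)) (l(n) = (2*n)/(n + sqrt(2*n)) = (2*n)/(n + sqrt(2)*sqrt(n)) = 2*n/(n + sqrt(2)*sqrt(n)))
B(h) = h/3 + 8*h**3/(3*(h + sqrt(2)*sqrt(h))) (B(h) = (((h + h)*(h + h))*(2*h/(h + sqrt(2)*sqrt(h))) + h)/3 = (((2*h)*(2*h))*(2*h/(h + sqrt(2)*sqrt(h))) + h)/3 = ((4*h**2)*(2*h/(h + sqrt(2)*sqrt(h))) + h)/3 = (8*h**3/(h + sqrt(2)*sqrt(h)) + h)/3 = (h + 8*h**3/(h + sqrt(2)*sqrt(h)))/3 = h/3 + 8*h**3/(3*(h + sqrt(2)*sqrt(h))))
1/B(V) = 1/((1/3)*89*(89 + 8*89**2 + sqrt(2)*sqrt(89))/(89 + sqrt(2)*sqrt(89))) = 1/((1/3)*89*(89 + 8*7921 + sqrt(178))/(89 + sqrt(178))) = 1/((1/3)*89*(89 + 63368 + sqrt(178))/(89 + sqrt(178))) = 1/((1/3)*89*(63457 + sqrt(178))/(89 + sqrt(178))) = 1/(89*(63457 + sqrt(178))/(3*(89 + sqrt(178)))) = 3*(89 + sqrt(178))/(89*(63457 + sqrt(178)))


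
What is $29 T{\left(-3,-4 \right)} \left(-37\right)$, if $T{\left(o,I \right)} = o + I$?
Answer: $7511$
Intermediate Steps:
$T{\left(o,I \right)} = I + o$
$29 T{\left(-3,-4 \right)} \left(-37\right) = 29 \left(-4 - 3\right) \left(-37\right) = 29 \left(-7\right) \left(-37\right) = \left(-203\right) \left(-37\right) = 7511$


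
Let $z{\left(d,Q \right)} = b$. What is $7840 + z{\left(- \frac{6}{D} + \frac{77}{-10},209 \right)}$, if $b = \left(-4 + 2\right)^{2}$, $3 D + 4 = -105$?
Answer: $7844$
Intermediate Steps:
$D = - \frac{109}{3}$ ($D = - \frac{4}{3} + \frac{1}{3} \left(-105\right) = - \frac{4}{3} - 35 = - \frac{109}{3} \approx -36.333$)
$b = 4$ ($b = \left(-2\right)^{2} = 4$)
$z{\left(d,Q \right)} = 4$
$7840 + z{\left(- \frac{6}{D} + \frac{77}{-10},209 \right)} = 7840 + 4 = 7844$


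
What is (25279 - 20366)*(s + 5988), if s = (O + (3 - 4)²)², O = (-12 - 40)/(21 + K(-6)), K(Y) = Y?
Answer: 6626010797/225 ≈ 2.9449e+7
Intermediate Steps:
O = -52/15 (O = (-12 - 40)/(21 - 6) = -52/15 ≈ -3.4667)
s = 1369/225 (s = (-52/15 + (3 - 4)²)² = (-52/15 + (-1)²)² = (-52/15 + 1)² = (-37/15)² = 1369/225 ≈ 6.0844)
(25279 - 20366)*(s + 5988) = (25279 - 20366)*(1369/225 + 5988) = 4913*(1348669/225) = 6626010797/225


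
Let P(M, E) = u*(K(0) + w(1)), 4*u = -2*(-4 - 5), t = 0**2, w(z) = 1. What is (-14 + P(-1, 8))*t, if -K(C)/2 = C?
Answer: 0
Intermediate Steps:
K(C) = -2*C
t = 0
u = 9/2 (u = (-2*(-4 - 5))/4 = (-2*(-9))/4 = (1/4)*18 = 9/2 ≈ 4.5000)
P(M, E) = 9/2 (P(M, E) = 9*(-2*0 + 1)/2 = 9*(0 + 1)/2 = (9/2)*1 = 9/2)
(-14 + P(-1, 8))*t = (-14 + 9/2)*0 = -19/2*0 = 0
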